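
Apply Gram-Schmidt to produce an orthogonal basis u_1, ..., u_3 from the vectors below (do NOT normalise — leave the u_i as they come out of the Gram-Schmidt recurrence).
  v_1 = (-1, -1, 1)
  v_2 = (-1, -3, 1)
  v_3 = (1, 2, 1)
Orthogonal basis:
  u_1 = (-1, -1, 1)
  u_2 = (2/3, -4/3, -2/3)
  u_3 = (1, 0, 1)

Apply the Gram-Schmidt recurrence
  u_1 = v_1
  u_i = v_i − Σ_{j<i} ((v_i · u_j) / (u_j · u_j)) · u_j.

Step by step this gives:
  u_1 = (-1, -1, 1)
  u_2 = (2/3, -4/3, -2/3)
  u_3 = (1, 0, 1)

Orthogonality check:
  u_2 · u_1 = 0 (should be 0)
  u_3 · u_1 = 0 (should be 0)
  u_3 · u_2 = 0 (should be 0)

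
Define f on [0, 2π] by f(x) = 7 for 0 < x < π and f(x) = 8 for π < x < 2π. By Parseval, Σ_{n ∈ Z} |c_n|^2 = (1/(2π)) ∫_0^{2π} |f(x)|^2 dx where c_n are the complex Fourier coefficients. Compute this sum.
Σ |c_n|^2 = 113/2

Parseval equates the L^2 energy of f (normalised by 1/(2π)) with the ℓ^2 sum of its Fourier coefficients: (1/(2π)) ∫_0^{2π} |f|^2 = Σ |c_n|^2.
Compute the left side: (1/(2π)) [∫_0^π 7^2 dx + ∫_π^{2π} 8^2 dx] = (1/(2π)) · (49π + 64π) = (49 + 64)/2 = 113/2.
So Σ_{n ∈ Z} |c_n|^2 = 113/2.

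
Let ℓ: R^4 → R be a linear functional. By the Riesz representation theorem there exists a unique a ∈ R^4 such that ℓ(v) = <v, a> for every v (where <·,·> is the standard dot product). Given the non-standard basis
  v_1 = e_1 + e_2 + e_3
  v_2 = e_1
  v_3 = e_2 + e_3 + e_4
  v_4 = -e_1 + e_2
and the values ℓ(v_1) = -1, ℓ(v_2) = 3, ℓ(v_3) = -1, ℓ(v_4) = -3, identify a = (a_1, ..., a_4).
a = (3, 0, -4, 3)

Write a = (a_1, ..., a_4) in the standard basis. For each basis vector v_i, ℓ(v_i) = <v_i, a> is a linear equation in the a_j's. Collect the n equations into a matrix system V a = ℓ, where row i of V is v_i (expressed in the standard basis). Since V is invertible (lower-triangular with 1s on the diagonal, up to permutation), solve by back-substitution:
  V =
[[1, 1, 1, 0],
 [1, 0, 0, 0],
 [0, 1, 1, 1],
 [-1, 1, 0, 0]]
  V a = (-1, 3, -1, -3)
Solving gives a = (3, 0, -4, 3).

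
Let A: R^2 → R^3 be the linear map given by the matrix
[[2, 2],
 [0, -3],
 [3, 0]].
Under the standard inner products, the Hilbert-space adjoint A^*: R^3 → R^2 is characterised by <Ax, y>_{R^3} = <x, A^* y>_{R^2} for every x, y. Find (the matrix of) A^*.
A^* = A^T =
[[2, 0, 3],
 [2, -3, 0]]

For real matrices with standard dot products, the defining identity <Ax, y> = <x, A^* y> gives (Ax)^T y = x^T (A^*) y, i.e. x^T A^T y = x^T (A^*) y. Since this holds for all x, y, we must have A^* = A^T. Therefore
A^* =
[[2, 0, 3],
 [2, -3, 0]].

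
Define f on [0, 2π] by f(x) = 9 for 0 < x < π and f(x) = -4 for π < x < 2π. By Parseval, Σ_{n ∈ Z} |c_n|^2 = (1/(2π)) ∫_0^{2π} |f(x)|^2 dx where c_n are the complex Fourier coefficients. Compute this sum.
Σ |c_n|^2 = 97/2

Parseval equates the L^2 energy of f (normalised by 1/(2π)) with the ℓ^2 sum of its Fourier coefficients: (1/(2π)) ∫_0^{2π} |f|^2 = Σ |c_n|^2.
Compute the left side: (1/(2π)) [∫_0^π 9^2 dx + ∫_π^{2π} (-4)^2 dx] = (1/(2π)) · (81π + 16π) = (81 + 16)/2 = 97/2.
So Σ_{n ∈ Z} |c_n|^2 = 97/2.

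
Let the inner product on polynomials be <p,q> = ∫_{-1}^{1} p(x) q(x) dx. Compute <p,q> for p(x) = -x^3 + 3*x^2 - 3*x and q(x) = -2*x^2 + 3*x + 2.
<p,q> = -28/5

Expand the product: p(x)·q(x) = 2*x^5 - 9*x^4 + 13*x^3 - 3*x^2 - 6*x.
∫_{-1}^{1} of each monomial x^k gives [2/(k+1) if k even, 0 if k odd]. Integrating term-by-term (or equivalently evaluating the antiderivative F(x) = x^6/3 - 9*x^5/5 + 13*x^4/4 - x^3 - 3*x^2 at the endpoints):
  F(1) − F(−1) = -133/60 − (203/60) = -28/5.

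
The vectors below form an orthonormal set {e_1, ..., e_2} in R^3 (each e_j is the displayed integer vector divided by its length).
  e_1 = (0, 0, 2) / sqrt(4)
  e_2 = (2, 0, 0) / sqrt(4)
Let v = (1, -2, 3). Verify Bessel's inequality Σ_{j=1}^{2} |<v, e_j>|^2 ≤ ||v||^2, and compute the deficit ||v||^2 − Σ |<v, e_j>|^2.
Σ |<v, e_j>|^2 = 10; ||v||^2 = 14; deficit = 4

Write each e_j = u_j / sqrt(<u_j, u_j>) where u_j is the displayed integer vector. Then <v, e_j> = <v, u_j> / sqrt(<u_j, u_j>), so |<v, e_j>|^2 = <v, u_j>^2 / <u_j, u_j>.
Coefficients: <v, e_1> = 6/sqrt(4), <v, e_2> = 2/sqrt(4).
Square and sum: Σ |<v, e_j>|^2 = 10.
Compute ||v||^2 = v·v = 14.
Deficit = 14 − 10 = 4 ≥ 0, confirming Bessel's inequality. (The deficit equals ||v − Σ <v,e_j> e_j||^2, the squared distance from v to span{e_j}.)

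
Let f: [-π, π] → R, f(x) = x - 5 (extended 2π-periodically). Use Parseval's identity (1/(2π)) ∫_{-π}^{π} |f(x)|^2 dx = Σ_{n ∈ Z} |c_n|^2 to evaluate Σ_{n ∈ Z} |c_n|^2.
Σ |c_n|^2 = π^2/3 + 25

Expand and integrate term by term over [-π, π]:
  ∫ (x)^2 dx = 1·(2π^3/3); ∫ 2·1·(-5)·x dx = 0 (odd integrand); ∫ (-5)^2 dx = 25·2π.
So (1/(2π)) ∫_{-π}^{π} (x - 5)^2 dx = 1π^2/3 + 25 = π^2/3 + 25.
Parseval ⇒ Σ |c_n|^2 = π^2/3 + 25.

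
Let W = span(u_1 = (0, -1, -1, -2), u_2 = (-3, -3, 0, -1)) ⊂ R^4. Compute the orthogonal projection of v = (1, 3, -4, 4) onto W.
proj_W(v) = (183/89, 236/89, 53/89, 167/89)

Set up U = [u_1 | ... | u_2] ∈ R^(4×2). The projector onto W = col(U) is P = U (U^T U)^(-1) U^T.
Compute U^T U =
  [6, 5]
  [5, 19],
and U^T v = (-7, -16).
Solve U^T U · c = U^T v for the coefficients: c = (-53/89, -61/89). The projection is proj_W(v) = U c.
Check: (v - proj_W(v)) · u_1 = 0  (should be 0).
Check: (v - proj_W(v)) · u_2 = 0  (should be 0).
Result: proj_W(v) = (183/89, 236/89, 53/89, 167/89).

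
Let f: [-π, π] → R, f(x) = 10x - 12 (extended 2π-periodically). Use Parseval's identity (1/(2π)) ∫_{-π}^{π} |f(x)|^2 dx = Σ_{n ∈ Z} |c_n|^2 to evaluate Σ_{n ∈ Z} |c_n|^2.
Σ |c_n|^2 = 100π^2/3 + 144

Expand and integrate term by term over [-π, π]:
  ∫ (10x)^2 dx = 100·(2π^3/3); ∫ 2·10·(-12)·x dx = 0 (odd integrand); ∫ (-12)^2 dx = 144·2π.
So (1/(2π)) ∫_{-π}^{π} (10x - 12)^2 dx = 100π^2/3 + 144 = 100π^2/3 + 144.
Parseval ⇒ Σ |c_n|^2 = 100π^2/3 + 144.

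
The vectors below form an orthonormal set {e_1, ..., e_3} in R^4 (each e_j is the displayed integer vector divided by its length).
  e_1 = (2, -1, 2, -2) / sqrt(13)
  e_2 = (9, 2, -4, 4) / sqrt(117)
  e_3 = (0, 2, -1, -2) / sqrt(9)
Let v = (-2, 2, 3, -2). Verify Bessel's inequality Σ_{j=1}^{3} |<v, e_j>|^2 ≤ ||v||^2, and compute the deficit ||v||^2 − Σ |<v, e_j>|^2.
Σ |<v, e_j>|^2 = 125/9; ||v||^2 = 21; deficit = 64/9

Write each e_j = u_j / sqrt(<u_j, u_j>) where u_j is the displayed integer vector. Then <v, e_j> = <v, u_j> / sqrt(<u_j, u_j>), so |<v, e_j>|^2 = <v, u_j>^2 / <u_j, u_j>.
Coefficients: <v, e_1> = 4/sqrt(13), <v, e_2> = -34/sqrt(117), <v, e_3> = 5/sqrt(9).
Square and sum: Σ |<v, e_j>|^2 = 125/9.
Compute ||v||^2 = v·v = 21.
Deficit = 21 − 125/9 = 64/9 ≥ 0, confirming Bessel's inequality. (The deficit equals ||v − Σ <v,e_j> e_j||^2, the squared distance from v to span{e_j}.)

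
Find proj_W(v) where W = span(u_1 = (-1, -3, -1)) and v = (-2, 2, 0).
proj_W(v) = (4/11, 12/11, 4/11)

Set up U = [u_1 | ... | u_1] ∈ R^(3×1). The projector onto W = col(U) is P = U (U^T U)^(-1) U^T.
Compute U^T U =
  [11],
and U^T v = (-4).
Solve U^T U · c = U^T v for the coefficients: c = (-4/11). The projection is proj_W(v) = U c.
Check: (v - proj_W(v)) · u_1 = 0  (should be 0).
Result: proj_W(v) = (4/11, 12/11, 4/11).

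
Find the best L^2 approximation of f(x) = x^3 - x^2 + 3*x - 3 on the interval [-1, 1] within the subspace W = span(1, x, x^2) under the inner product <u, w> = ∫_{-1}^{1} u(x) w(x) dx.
g(x) = -x^2 + 18*x/5 - 3

The best approximation g ∈ W is the orthogonal projection of f onto W. Writing g = a_0 + a_1 x + a_2 x^2, the coefficients solve the normal equations G · a = b where
  G_{ij} = <φ_i, φ_j> and b_i = <f, φ_i>, with φ_0 = 1, φ_1 = x, φ_2 = x^2.
G =
  [2, 0, 2/3]
  [0, 2/3, 0]
  [2/3, 0, 2/5],
b = (-20/3, 12/5, -12/5).
Solving gives a_0 = -3, a_1 = 18/5, a_2 = -1, so
  g(x) = -x^2 + 18*x/5 - 3.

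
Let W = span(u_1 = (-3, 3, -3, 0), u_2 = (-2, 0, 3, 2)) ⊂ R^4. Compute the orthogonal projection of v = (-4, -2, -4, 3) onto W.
proj_W(v) = (-64/25, 52/25, -34/25, 12/25)

Set up U = [u_1 | ... | u_2] ∈ R^(4×2). The projector onto W = col(U) is P = U (U^T U)^(-1) U^T.
Compute U^T U =
  [27, -3]
  [-3, 17],
and U^T v = (18, 2).
Solve U^T U · c = U^T v for the coefficients: c = (52/75, 6/25). The projection is proj_W(v) = U c.
Check: (v - proj_W(v)) · u_1 = 0  (should be 0).
Check: (v - proj_W(v)) · u_2 = 0  (should be 0).
Result: proj_W(v) = (-64/25, 52/25, -34/25, 12/25).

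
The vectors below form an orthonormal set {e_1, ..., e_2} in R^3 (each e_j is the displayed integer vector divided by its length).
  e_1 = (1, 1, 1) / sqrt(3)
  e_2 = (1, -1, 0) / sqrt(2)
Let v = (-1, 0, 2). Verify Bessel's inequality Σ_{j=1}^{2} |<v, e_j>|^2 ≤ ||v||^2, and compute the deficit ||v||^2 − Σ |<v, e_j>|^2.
Σ |<v, e_j>|^2 = 5/6; ||v||^2 = 5; deficit = 25/6

Write each e_j = u_j / sqrt(<u_j, u_j>) where u_j is the displayed integer vector. Then <v, e_j> = <v, u_j> / sqrt(<u_j, u_j>), so |<v, e_j>|^2 = <v, u_j>^2 / <u_j, u_j>.
Coefficients: <v, e_1> = 1/sqrt(3), <v, e_2> = -1/sqrt(2).
Square and sum: Σ |<v, e_j>|^2 = 5/6.
Compute ||v||^2 = v·v = 5.
Deficit = 5 − 5/6 = 25/6 ≥ 0, confirming Bessel's inequality. (The deficit equals ||v − Σ <v,e_j> e_j||^2, the squared distance from v to span{e_j}.)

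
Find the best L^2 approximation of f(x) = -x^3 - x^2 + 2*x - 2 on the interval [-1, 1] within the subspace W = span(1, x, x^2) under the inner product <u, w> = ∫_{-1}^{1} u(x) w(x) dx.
g(x) = -x^2 + 7*x/5 - 2

The best approximation g ∈ W is the orthogonal projection of f onto W. Writing g = a_0 + a_1 x + a_2 x^2, the coefficients solve the normal equations G · a = b where
  G_{ij} = <φ_i, φ_j> and b_i = <f, φ_i>, with φ_0 = 1, φ_1 = x, φ_2 = x^2.
G =
  [2, 0, 2/3]
  [0, 2/3, 0]
  [2/3, 0, 2/5],
b = (-14/3, 14/15, -26/15).
Solving gives a_0 = -2, a_1 = 7/5, a_2 = -1, so
  g(x) = -x^2 + 7*x/5 - 2.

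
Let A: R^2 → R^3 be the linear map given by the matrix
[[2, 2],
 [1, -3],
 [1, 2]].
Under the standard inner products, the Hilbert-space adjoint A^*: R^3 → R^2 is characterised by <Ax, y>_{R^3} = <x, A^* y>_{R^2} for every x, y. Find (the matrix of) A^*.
A^* = A^T =
[[2, 1, 1],
 [2, -3, 2]]

For real matrices with standard dot products, the defining identity <Ax, y> = <x, A^* y> gives (Ax)^T y = x^T (A^*) y, i.e. x^T A^T y = x^T (A^*) y. Since this holds for all x, y, we must have A^* = A^T. Therefore
A^* =
[[2, 1, 1],
 [2, -3, 2]].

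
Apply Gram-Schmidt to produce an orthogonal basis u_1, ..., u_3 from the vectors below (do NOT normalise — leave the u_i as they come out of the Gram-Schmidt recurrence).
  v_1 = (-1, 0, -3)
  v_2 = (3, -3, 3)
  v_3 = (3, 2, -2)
Orthogonal basis:
  u_1 = (-1, 0, -3)
  u_2 = (9/5, -3, -3/5)
  u_3 = (45/14, 15/7, -15/14)

Apply the Gram-Schmidt recurrence
  u_1 = v_1
  u_i = v_i − Σ_{j<i} ((v_i · u_j) / (u_j · u_j)) · u_j.

Step by step this gives:
  u_1 = (-1, 0, -3)
  u_2 = (9/5, -3, -3/5)
  u_3 = (45/14, 15/7, -15/14)

Orthogonality check:
  u_2 · u_1 = 0 (should be 0)
  u_3 · u_1 = 0 (should be 0)
  u_3 · u_2 = 0 (should be 0)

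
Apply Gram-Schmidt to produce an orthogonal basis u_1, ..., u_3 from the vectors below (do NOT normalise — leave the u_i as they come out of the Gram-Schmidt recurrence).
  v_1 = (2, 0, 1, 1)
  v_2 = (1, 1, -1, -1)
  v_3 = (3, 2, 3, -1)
Orthogonal basis:
  u_1 = (2, 0, 1, 1)
  u_2 = (1, 1, -1, -1)
  u_3 = (-5/12, 5/4, 29/12, -19/12)

Apply the Gram-Schmidt recurrence
  u_1 = v_1
  u_i = v_i − Σ_{j<i} ((v_i · u_j) / (u_j · u_j)) · u_j.

Step by step this gives:
  u_1 = (2, 0, 1, 1)
  u_2 = (1, 1, -1, -1)
  u_3 = (-5/12, 5/4, 29/12, -19/12)

Orthogonality check:
  u_2 · u_1 = 0 (should be 0)
  u_3 · u_1 = 0 (should be 0)
  u_3 · u_2 = 0 (should be 0)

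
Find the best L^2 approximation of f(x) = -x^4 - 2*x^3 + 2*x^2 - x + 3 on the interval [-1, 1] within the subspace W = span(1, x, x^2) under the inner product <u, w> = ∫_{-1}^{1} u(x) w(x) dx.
g(x) = 8*x^2/7 - 11*x/5 + 108/35

The best approximation g ∈ W is the orthogonal projection of f onto W. Writing g = a_0 + a_1 x + a_2 x^2, the coefficients solve the normal equations G · a = b where
  G_{ij} = <φ_i, φ_j> and b_i = <f, φ_i>, with φ_0 = 1, φ_1 = x, φ_2 = x^2.
G =
  [2, 0, 2/3]
  [0, 2/3, 0]
  [2/3, 0, 2/5],
b = (104/15, -22/15, 88/35).
Solving gives a_0 = 108/35, a_1 = -11/5, a_2 = 8/7, so
  g(x) = 8*x^2/7 - 11*x/5 + 108/35.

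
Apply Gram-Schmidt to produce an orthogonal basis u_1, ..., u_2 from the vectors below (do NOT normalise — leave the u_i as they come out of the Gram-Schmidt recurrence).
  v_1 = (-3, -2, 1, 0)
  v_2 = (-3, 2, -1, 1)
Orthogonal basis:
  u_1 = (-3, -2, 1, 0)
  u_2 = (-15/7, 18/7, -9/7, 1)

Apply the Gram-Schmidt recurrence
  u_1 = v_1
  u_i = v_i − Σ_{j<i} ((v_i · u_j) / (u_j · u_j)) · u_j.

Step by step this gives:
  u_1 = (-3, -2, 1, 0)
  u_2 = (-15/7, 18/7, -9/7, 1)

Orthogonality check:
  u_2 · u_1 = 0 (should be 0)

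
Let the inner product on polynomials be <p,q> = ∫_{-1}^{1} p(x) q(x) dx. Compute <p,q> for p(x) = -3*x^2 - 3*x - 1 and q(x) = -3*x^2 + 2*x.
<p,q> = 8/5

Expand the product: p(x)·q(x) = 9*x^4 + 3*x^3 - 3*x^2 - 2*x.
∫_{-1}^{1} of each monomial x^k gives [2/(k+1) if k even, 0 if k odd]. Integrating term-by-term (or equivalently evaluating the antiderivative F(x) = 9*x^5/5 + 3*x^4/4 - x^3 - x^2 at the endpoints):
  F(1) − F(−1) = 11/20 − (-21/20) = 8/5.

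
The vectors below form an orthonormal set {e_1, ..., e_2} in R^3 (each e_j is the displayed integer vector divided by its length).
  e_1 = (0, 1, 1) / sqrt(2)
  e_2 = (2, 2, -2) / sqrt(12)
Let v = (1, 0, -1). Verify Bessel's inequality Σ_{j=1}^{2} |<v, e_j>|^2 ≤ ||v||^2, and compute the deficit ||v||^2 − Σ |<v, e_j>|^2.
Σ |<v, e_j>|^2 = 11/6; ||v||^2 = 2; deficit = 1/6

Write each e_j = u_j / sqrt(<u_j, u_j>) where u_j is the displayed integer vector. Then <v, e_j> = <v, u_j> / sqrt(<u_j, u_j>), so |<v, e_j>|^2 = <v, u_j>^2 / <u_j, u_j>.
Coefficients: <v, e_1> = -1/sqrt(2), <v, e_2> = 4/sqrt(12).
Square and sum: Σ |<v, e_j>|^2 = 11/6.
Compute ||v||^2 = v·v = 2.
Deficit = 2 − 11/6 = 1/6 ≥ 0, confirming Bessel's inequality. (The deficit equals ||v − Σ <v,e_j> e_j||^2, the squared distance from v to span{e_j}.)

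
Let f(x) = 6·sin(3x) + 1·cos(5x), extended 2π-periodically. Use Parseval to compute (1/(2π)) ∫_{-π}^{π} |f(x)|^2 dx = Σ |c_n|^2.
Σ |c_n|^2 = 37/2

Expand |f|^2 and use orthogonality of {sin(nx), cos(mx)} on [-π, π]:
  ∫_{-π}^{π} sin(nx)^2 dx = π, ∫ cos(mx)^2 dx = π, and cross terms integrate to 0.
So ∫_{-π}^{π} f(x)^2 dx = 6^2 · π + 1^2 · π = (36 + 1)π.
Divide by 2π: (36 + 1)/2 = 37/2.
By Parseval, this equals Σ |c_n|^2.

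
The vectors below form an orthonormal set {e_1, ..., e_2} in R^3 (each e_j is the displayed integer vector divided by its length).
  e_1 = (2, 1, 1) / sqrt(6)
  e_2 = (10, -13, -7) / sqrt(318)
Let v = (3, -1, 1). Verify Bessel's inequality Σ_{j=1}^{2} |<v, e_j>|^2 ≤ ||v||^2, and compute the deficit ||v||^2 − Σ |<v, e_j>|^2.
Σ |<v, e_j>|^2 = 534/53; ||v||^2 = 11; deficit = 49/53

Write each e_j = u_j / sqrt(<u_j, u_j>) where u_j is the displayed integer vector. Then <v, e_j> = <v, u_j> / sqrt(<u_j, u_j>), so |<v, e_j>|^2 = <v, u_j>^2 / <u_j, u_j>.
Coefficients: <v, e_1> = 6/sqrt(6), <v, e_2> = 36/sqrt(318).
Square and sum: Σ |<v, e_j>|^2 = 534/53.
Compute ||v||^2 = v·v = 11.
Deficit = 11 − 534/53 = 49/53 ≥ 0, confirming Bessel's inequality. (The deficit equals ||v − Σ <v,e_j> e_j||^2, the squared distance from v to span{e_j}.)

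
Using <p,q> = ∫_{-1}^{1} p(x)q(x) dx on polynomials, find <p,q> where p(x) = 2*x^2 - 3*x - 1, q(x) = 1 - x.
<p,q> = 4/3

Expand the product: p(x)·q(x) = -2*x^3 + 5*x^2 - 2*x - 1.
∫_{-1}^{1} of each monomial x^k gives [2/(k+1) if k even, 0 if k odd]. Integrating term-by-term (or equivalently evaluating the antiderivative F(x) = -x^4/2 + 5*x^3/3 - x^2 - x at the endpoints):
  F(1) − F(−1) = -5/6 − (-13/6) = 4/3.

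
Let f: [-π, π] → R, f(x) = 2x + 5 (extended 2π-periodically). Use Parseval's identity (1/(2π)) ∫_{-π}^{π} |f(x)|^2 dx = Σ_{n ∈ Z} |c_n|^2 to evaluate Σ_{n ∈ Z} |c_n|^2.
Σ |c_n|^2 = 4π^2/3 + 25

Expand and integrate term by term over [-π, π]:
  ∫ (2x)^2 dx = 4·(2π^3/3); ∫ 2·2·(5)·x dx = 0 (odd integrand); ∫ 5^2 dx = 25·2π.
So (1/(2π)) ∫_{-π}^{π} (2x + 5)^2 dx = 4π^2/3 + 25 = 4π^2/3 + 25.
Parseval ⇒ Σ |c_n|^2 = 4π^2/3 + 25.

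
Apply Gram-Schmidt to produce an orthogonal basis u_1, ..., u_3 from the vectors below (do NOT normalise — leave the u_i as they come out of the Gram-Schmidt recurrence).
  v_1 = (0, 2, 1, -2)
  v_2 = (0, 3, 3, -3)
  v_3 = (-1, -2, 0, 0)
Orthogonal basis:
  u_1 = (0, 2, 1, -2)
  u_2 = (0, -1/3, 4/3, 1/3)
  u_3 = (-1, -1, 0, -1)

Apply the Gram-Schmidt recurrence
  u_1 = v_1
  u_i = v_i − Σ_{j<i} ((v_i · u_j) / (u_j · u_j)) · u_j.

Step by step this gives:
  u_1 = (0, 2, 1, -2)
  u_2 = (0, -1/3, 4/3, 1/3)
  u_3 = (-1, -1, 0, -1)

Orthogonality check:
  u_2 · u_1 = 0 (should be 0)
  u_3 · u_1 = 0 (should be 0)
  u_3 · u_2 = 0 (should be 0)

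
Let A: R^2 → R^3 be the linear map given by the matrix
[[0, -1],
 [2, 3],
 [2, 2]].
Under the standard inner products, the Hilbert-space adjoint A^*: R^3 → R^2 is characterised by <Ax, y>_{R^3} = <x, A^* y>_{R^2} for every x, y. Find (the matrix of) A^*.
A^* = A^T =
[[0, 2, 2],
 [-1, 3, 2]]

For real matrices with standard dot products, the defining identity <Ax, y> = <x, A^* y> gives (Ax)^T y = x^T (A^*) y, i.e. x^T A^T y = x^T (A^*) y. Since this holds for all x, y, we must have A^* = A^T. Therefore
A^* =
[[0, 2, 2],
 [-1, 3, 2]].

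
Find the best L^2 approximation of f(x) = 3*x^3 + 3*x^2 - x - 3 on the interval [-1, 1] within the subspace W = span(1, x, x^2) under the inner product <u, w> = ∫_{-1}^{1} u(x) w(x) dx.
g(x) = 3*x^2 + 4*x/5 - 3

The best approximation g ∈ W is the orthogonal projection of f onto W. Writing g = a_0 + a_1 x + a_2 x^2, the coefficients solve the normal equations G · a = b where
  G_{ij} = <φ_i, φ_j> and b_i = <f, φ_i>, with φ_0 = 1, φ_1 = x, φ_2 = x^2.
G =
  [2, 0, 2/3]
  [0, 2/3, 0]
  [2/3, 0, 2/5],
b = (-4, 8/15, -4/5).
Solving gives a_0 = -3, a_1 = 4/5, a_2 = 3, so
  g(x) = 3*x^2 + 4*x/5 - 3.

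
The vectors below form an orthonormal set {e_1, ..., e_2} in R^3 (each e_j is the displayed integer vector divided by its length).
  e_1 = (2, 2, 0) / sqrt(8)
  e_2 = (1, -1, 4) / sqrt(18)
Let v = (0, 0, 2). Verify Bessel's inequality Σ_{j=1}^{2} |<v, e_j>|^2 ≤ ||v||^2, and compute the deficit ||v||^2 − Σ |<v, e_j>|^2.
Σ |<v, e_j>|^2 = 32/9; ||v||^2 = 4; deficit = 4/9

Write each e_j = u_j / sqrt(<u_j, u_j>) where u_j is the displayed integer vector. Then <v, e_j> = <v, u_j> / sqrt(<u_j, u_j>), so |<v, e_j>|^2 = <v, u_j>^2 / <u_j, u_j>.
Coefficients: <v, e_1> = 0/sqrt(8), <v, e_2> = 8/sqrt(18).
Square and sum: Σ |<v, e_j>|^2 = 32/9.
Compute ||v||^2 = v·v = 4.
Deficit = 4 − 32/9 = 4/9 ≥ 0, confirming Bessel's inequality. (The deficit equals ||v − Σ <v,e_j> e_j||^2, the squared distance from v to span{e_j}.)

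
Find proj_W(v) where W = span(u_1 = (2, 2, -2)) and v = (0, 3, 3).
proj_W(v) = (0, 0, 0)

Set up U = [u_1 | ... | u_1] ∈ R^(3×1). The projector onto W = col(U) is P = U (U^T U)^(-1) U^T.
Compute U^T U =
  [12],
and U^T v = (0).
Solve U^T U · c = U^T v for the coefficients: c = (0). The projection is proj_W(v) = U c.
Check: (v - proj_W(v)) · u_1 = 0  (should be 0).
Result: proj_W(v) = (0, 0, 0).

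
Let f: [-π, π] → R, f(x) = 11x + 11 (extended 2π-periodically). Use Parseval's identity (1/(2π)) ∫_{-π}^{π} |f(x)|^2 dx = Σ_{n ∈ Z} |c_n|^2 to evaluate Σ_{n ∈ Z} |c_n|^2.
Σ |c_n|^2 = 121π^2/3 + 121

Expand and integrate term by term over [-π, π]:
  ∫ (11x)^2 dx = 121·(2π^3/3); ∫ 2·11·(11)·x dx = 0 (odd integrand); ∫ 11^2 dx = 121·2π.
So (1/(2π)) ∫_{-π}^{π} (11x + 11)^2 dx = 121π^2/3 + 121 = 121π^2/3 + 121.
Parseval ⇒ Σ |c_n|^2 = 121π^2/3 + 121.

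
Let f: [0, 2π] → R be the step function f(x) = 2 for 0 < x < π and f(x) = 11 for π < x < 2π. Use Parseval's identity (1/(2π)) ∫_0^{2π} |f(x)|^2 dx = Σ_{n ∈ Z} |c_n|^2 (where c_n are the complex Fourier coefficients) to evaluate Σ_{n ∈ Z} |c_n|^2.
Σ |c_n|^2 = 125/2

Parseval equates the L^2 energy of f (normalised by 1/(2π)) with the ℓ^2 sum of its Fourier coefficients: (1/(2π)) ∫_0^{2π} |f|^2 = Σ |c_n|^2.
Compute the left side: (1/(2π)) [∫_0^π 2^2 dx + ∫_π^{2π} 11^2 dx] = (1/(2π)) · (4π + 121π) = (4 + 121)/2 = 125/2.
So Σ_{n ∈ Z} |c_n|^2 = 125/2.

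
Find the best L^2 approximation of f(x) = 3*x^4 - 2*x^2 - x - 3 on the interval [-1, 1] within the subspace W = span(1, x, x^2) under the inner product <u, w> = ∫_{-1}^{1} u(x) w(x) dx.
g(x) = 4*x^2/7 - x - 114/35

The best approximation g ∈ W is the orthogonal projection of f onto W. Writing g = a_0 + a_1 x + a_2 x^2, the coefficients solve the normal equations G · a = b where
  G_{ij} = <φ_i, φ_j> and b_i = <f, φ_i>, with φ_0 = 1, φ_1 = x, φ_2 = x^2.
G =
  [2, 0, 2/3]
  [0, 2/3, 0]
  [2/3, 0, 2/5],
b = (-92/15, -2/3, -68/35).
Solving gives a_0 = -114/35, a_1 = -1, a_2 = 4/7, so
  g(x) = 4*x^2/7 - x - 114/35.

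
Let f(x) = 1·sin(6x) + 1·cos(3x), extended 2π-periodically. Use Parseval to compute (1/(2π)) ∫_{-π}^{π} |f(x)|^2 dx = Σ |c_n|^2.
Σ |c_n|^2 = 1

Expand |f|^2 and use orthogonality of {sin(nx), cos(mx)} on [-π, π]:
  ∫_{-π}^{π} sin(nx)^2 dx = π, ∫ cos(mx)^2 dx = π, and cross terms integrate to 0.
So ∫_{-π}^{π} f(x)^2 dx = 1^2 · π + 1^2 · π = (1 + 1)π.
Divide by 2π: (1 + 1)/2 = 1.
By Parseval, this equals Σ |c_n|^2.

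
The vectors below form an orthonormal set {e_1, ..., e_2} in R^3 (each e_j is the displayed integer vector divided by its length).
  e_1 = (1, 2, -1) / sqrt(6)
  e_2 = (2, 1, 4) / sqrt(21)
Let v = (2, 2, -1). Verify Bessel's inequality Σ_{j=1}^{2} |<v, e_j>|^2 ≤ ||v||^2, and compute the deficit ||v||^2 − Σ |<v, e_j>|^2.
Σ |<v, e_j>|^2 = 117/14; ||v||^2 = 9; deficit = 9/14

Write each e_j = u_j / sqrt(<u_j, u_j>) where u_j is the displayed integer vector. Then <v, e_j> = <v, u_j> / sqrt(<u_j, u_j>), so |<v, e_j>|^2 = <v, u_j>^2 / <u_j, u_j>.
Coefficients: <v, e_1> = 7/sqrt(6), <v, e_2> = 2/sqrt(21).
Square and sum: Σ |<v, e_j>|^2 = 117/14.
Compute ||v||^2 = v·v = 9.
Deficit = 9 − 117/14 = 9/14 ≥ 0, confirming Bessel's inequality. (The deficit equals ||v − Σ <v,e_j> e_j||^2, the squared distance from v to span{e_j}.)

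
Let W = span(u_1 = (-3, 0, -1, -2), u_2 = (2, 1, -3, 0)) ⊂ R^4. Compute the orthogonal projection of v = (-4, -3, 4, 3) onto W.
proj_W(v) = (-509/187, -316/187, 989/187, 82/187)

Set up U = [u_1 | ... | u_2] ∈ R^(4×2). The projector onto W = col(U) is P = U (U^T U)^(-1) U^T.
Compute U^T U =
  [14, -3]
  [-3, 14],
and U^T v = (2, -23).
Solve U^T U · c = U^T v for the coefficients: c = (-41/187, -316/187). The projection is proj_W(v) = U c.
Check: (v - proj_W(v)) · u_1 = 0  (should be 0).
Check: (v - proj_W(v)) · u_2 = 0  (should be 0).
Result: proj_W(v) = (-509/187, -316/187, 989/187, 82/187).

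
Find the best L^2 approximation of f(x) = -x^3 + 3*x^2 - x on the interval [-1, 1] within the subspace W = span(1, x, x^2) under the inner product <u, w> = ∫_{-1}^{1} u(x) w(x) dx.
g(x) = 3*x^2 - 8*x/5

The best approximation g ∈ W is the orthogonal projection of f onto W. Writing g = a_0 + a_1 x + a_2 x^2, the coefficients solve the normal equations G · a = b where
  G_{ij} = <φ_i, φ_j> and b_i = <f, φ_i>, with φ_0 = 1, φ_1 = x, φ_2 = x^2.
G =
  [2, 0, 2/3]
  [0, 2/3, 0]
  [2/3, 0, 2/5],
b = (2, -16/15, 6/5).
Solving gives a_0 = 0, a_1 = -8/5, a_2 = 3, so
  g(x) = 3*x^2 - 8*x/5.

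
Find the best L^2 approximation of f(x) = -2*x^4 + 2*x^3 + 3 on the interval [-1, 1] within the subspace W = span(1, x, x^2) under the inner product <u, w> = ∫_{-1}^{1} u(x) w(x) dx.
g(x) = -12*x^2/7 + 6*x/5 + 111/35

The best approximation g ∈ W is the orthogonal projection of f onto W. Writing g = a_0 + a_1 x + a_2 x^2, the coefficients solve the normal equations G · a = b where
  G_{ij} = <φ_i, φ_j> and b_i = <f, φ_i>, with φ_0 = 1, φ_1 = x, φ_2 = x^2.
G =
  [2, 0, 2/3]
  [0, 2/3, 0]
  [2/3, 0, 2/5],
b = (26/5, 4/5, 10/7).
Solving gives a_0 = 111/35, a_1 = 6/5, a_2 = -12/7, so
  g(x) = -12*x^2/7 + 6*x/5 + 111/35.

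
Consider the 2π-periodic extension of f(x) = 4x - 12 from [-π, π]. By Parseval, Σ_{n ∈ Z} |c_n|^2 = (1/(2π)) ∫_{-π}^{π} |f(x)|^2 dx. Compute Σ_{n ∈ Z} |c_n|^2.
Σ |c_n|^2 = 16π^2/3 + 144

Expand and integrate term by term over [-π, π]:
  ∫ (4x)^2 dx = 16·(2π^3/3); ∫ 2·4·(-12)·x dx = 0 (odd integrand); ∫ (-12)^2 dx = 144·2π.
So (1/(2π)) ∫_{-π}^{π} (4x - 12)^2 dx = 16π^2/3 + 144 = 16π^2/3 + 144.
Parseval ⇒ Σ |c_n|^2 = 16π^2/3 + 144.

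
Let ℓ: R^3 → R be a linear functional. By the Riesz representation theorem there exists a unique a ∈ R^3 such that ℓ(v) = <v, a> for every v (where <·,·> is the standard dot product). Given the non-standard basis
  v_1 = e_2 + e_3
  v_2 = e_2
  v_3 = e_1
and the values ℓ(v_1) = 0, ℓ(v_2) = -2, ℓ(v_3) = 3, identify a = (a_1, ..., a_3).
a = (3, -2, 2)

Write a = (a_1, ..., a_3) in the standard basis. For each basis vector v_i, ℓ(v_i) = <v_i, a> is a linear equation in the a_j's. Collect the n equations into a matrix system V a = ℓ, where row i of V is v_i (expressed in the standard basis). Since V is invertible (lower-triangular with 1s on the diagonal, up to permutation), solve by back-substitution:
  V =
[[0, 1, 1],
 [0, 1, 0],
 [1, 0, 0]]
  V a = (0, -2, 3)
Solving gives a = (3, -2, 2).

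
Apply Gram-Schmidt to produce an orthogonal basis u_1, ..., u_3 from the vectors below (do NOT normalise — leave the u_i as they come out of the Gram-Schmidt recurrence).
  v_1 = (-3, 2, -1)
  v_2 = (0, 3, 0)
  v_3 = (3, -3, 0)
Orthogonal basis:
  u_1 = (-3, 2, -1)
  u_2 = (9/7, 15/7, 3/7)
  u_3 = (3/10, 0, -9/10)

Apply the Gram-Schmidt recurrence
  u_1 = v_1
  u_i = v_i − Σ_{j<i} ((v_i · u_j) / (u_j · u_j)) · u_j.

Step by step this gives:
  u_1 = (-3, 2, -1)
  u_2 = (9/7, 15/7, 3/7)
  u_3 = (3/10, 0, -9/10)

Orthogonality check:
  u_2 · u_1 = 0 (should be 0)
  u_3 · u_1 = 0 (should be 0)
  u_3 · u_2 = 0 (should be 0)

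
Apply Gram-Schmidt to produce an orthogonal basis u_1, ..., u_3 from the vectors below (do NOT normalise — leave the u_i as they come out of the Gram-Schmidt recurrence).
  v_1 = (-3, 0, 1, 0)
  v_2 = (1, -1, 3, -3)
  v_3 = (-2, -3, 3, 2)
Orthogonal basis:
  u_1 = (-3, 0, 1, 0)
  u_2 = (1, -1, 3, -3)
  u_3 = (1/2, -14/5, 3/2, 13/5)

Apply the Gram-Schmidt recurrence
  u_1 = v_1
  u_i = v_i − Σ_{j<i} ((v_i · u_j) / (u_j · u_j)) · u_j.

Step by step this gives:
  u_1 = (-3, 0, 1, 0)
  u_2 = (1, -1, 3, -3)
  u_3 = (1/2, -14/5, 3/2, 13/5)

Orthogonality check:
  u_2 · u_1 = 0 (should be 0)
  u_3 · u_1 = 0 (should be 0)
  u_3 · u_2 = 0 (should be 0)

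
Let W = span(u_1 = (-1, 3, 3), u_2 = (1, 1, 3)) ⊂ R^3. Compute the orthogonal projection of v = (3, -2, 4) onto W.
proj_W(v) = (81/22, -29/22, 39/11)

Set up U = [u_1 | ... | u_2] ∈ R^(3×2). The projector onto W = col(U) is P = U (U^T U)^(-1) U^T.
Compute U^T U =
  [19, 11]
  [11, 11],
and U^T v = (3, 13).
Solve U^T U · c = U^T v for the coefficients: c = (-5/4, 107/44). The projection is proj_W(v) = U c.
Check: (v - proj_W(v)) · u_1 = 0  (should be 0).
Check: (v - proj_W(v)) · u_2 = 0  (should be 0).
Result: proj_W(v) = (81/22, -29/22, 39/11).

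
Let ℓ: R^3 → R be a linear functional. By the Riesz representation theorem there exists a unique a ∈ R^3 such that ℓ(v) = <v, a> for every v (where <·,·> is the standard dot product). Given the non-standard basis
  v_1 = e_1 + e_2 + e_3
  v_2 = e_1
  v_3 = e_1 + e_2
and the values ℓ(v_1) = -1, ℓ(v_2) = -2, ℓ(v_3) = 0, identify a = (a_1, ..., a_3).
a = (-2, 2, -1)

Write a = (a_1, ..., a_3) in the standard basis. For each basis vector v_i, ℓ(v_i) = <v_i, a> is a linear equation in the a_j's. Collect the n equations into a matrix system V a = ℓ, where row i of V is v_i (expressed in the standard basis). Since V is invertible (lower-triangular with 1s on the diagonal, up to permutation), solve by back-substitution:
  V =
[[1, 1, 1],
 [1, 0, 0],
 [1, 1, 0]]
  V a = (-1, -2, 0)
Solving gives a = (-2, 2, -1).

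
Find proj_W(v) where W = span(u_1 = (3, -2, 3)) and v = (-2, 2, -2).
proj_W(v) = (-24/11, 16/11, -24/11)

Set up U = [u_1 | ... | u_1] ∈ R^(3×1). The projector onto W = col(U) is P = U (U^T U)^(-1) U^T.
Compute U^T U =
  [22],
and U^T v = (-16).
Solve U^T U · c = U^T v for the coefficients: c = (-8/11). The projection is proj_W(v) = U c.
Check: (v - proj_W(v)) · u_1 = 0  (should be 0).
Result: proj_W(v) = (-24/11, 16/11, -24/11).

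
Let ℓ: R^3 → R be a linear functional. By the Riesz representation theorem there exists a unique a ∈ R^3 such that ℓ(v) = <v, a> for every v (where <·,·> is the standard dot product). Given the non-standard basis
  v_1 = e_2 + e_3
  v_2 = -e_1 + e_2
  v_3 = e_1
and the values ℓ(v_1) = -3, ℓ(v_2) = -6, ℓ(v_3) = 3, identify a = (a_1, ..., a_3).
a = (3, -3, 0)

Write a = (a_1, ..., a_3) in the standard basis. For each basis vector v_i, ℓ(v_i) = <v_i, a> is a linear equation in the a_j's. Collect the n equations into a matrix system V a = ℓ, where row i of V is v_i (expressed in the standard basis). Since V is invertible (lower-triangular with 1s on the diagonal, up to permutation), solve by back-substitution:
  V =
[[0, 1, 1],
 [-1, 1, 0],
 [1, 0, 0]]
  V a = (-3, -6, 3)
Solving gives a = (3, -3, 0).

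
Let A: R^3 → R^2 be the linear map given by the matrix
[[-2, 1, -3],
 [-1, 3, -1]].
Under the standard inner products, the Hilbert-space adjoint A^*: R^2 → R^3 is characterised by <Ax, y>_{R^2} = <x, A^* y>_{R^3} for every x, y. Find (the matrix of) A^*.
A^* = A^T =
[[-2, -1],
 [1, 3],
 [-3, -1]]

For real matrices with standard dot products, the defining identity <Ax, y> = <x, A^* y> gives (Ax)^T y = x^T (A^*) y, i.e. x^T A^T y = x^T (A^*) y. Since this holds for all x, y, we must have A^* = A^T. Therefore
A^* =
[[-2, -1],
 [1, 3],
 [-3, -1]].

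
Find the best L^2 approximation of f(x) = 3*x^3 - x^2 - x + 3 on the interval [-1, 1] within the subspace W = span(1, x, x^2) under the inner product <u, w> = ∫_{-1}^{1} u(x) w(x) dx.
g(x) = -x^2 + 4*x/5 + 3

The best approximation g ∈ W is the orthogonal projection of f onto W. Writing g = a_0 + a_1 x + a_2 x^2, the coefficients solve the normal equations G · a = b where
  G_{ij} = <φ_i, φ_j> and b_i = <f, φ_i>, with φ_0 = 1, φ_1 = x, φ_2 = x^2.
G =
  [2, 0, 2/3]
  [0, 2/3, 0]
  [2/3, 0, 2/5],
b = (16/3, 8/15, 8/5).
Solving gives a_0 = 3, a_1 = 4/5, a_2 = -1, so
  g(x) = -x^2 + 4*x/5 + 3.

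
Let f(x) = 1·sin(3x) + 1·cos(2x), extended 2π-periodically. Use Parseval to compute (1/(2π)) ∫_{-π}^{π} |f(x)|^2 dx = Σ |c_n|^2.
Σ |c_n|^2 = 1

Expand |f|^2 and use orthogonality of {sin(nx), cos(mx)} on [-π, π]:
  ∫_{-π}^{π} sin(nx)^2 dx = π, ∫ cos(mx)^2 dx = π, and cross terms integrate to 0.
So ∫_{-π}^{π} f(x)^2 dx = 1^2 · π + 1^2 · π = (1 + 1)π.
Divide by 2π: (1 + 1)/2 = 1.
By Parseval, this equals Σ |c_n|^2.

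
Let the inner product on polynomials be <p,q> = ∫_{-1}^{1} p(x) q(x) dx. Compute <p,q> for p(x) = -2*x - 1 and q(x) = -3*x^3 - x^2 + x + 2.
<p,q> = -34/15

Expand the product: p(x)·q(x) = 6*x^4 + 5*x^3 - x^2 - 5*x - 2.
∫_{-1}^{1} of each monomial x^k gives [2/(k+1) if k even, 0 if k odd]. Integrating term-by-term (or equivalently evaluating the antiderivative F(x) = 6*x^5/5 + 5*x^4/4 - x^3/3 - 5*x^2/2 - 2*x at the endpoints):
  F(1) − F(−1) = -143/60 − (-7/60) = -34/15.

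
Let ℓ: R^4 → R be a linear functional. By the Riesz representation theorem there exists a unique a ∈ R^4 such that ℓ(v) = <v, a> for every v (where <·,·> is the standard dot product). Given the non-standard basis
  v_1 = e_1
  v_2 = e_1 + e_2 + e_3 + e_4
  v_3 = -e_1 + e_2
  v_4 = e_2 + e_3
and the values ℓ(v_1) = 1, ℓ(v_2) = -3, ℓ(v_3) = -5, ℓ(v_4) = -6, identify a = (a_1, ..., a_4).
a = (1, -4, -2, 2)

Write a = (a_1, ..., a_4) in the standard basis. For each basis vector v_i, ℓ(v_i) = <v_i, a> is a linear equation in the a_j's. Collect the n equations into a matrix system V a = ℓ, where row i of V is v_i (expressed in the standard basis). Since V is invertible (lower-triangular with 1s on the diagonal, up to permutation), solve by back-substitution:
  V =
[[1, 0, 0, 0],
 [1, 1, 1, 1],
 [-1, 1, 0, 0],
 [0, 1, 1, 0]]
  V a = (1, -3, -5, -6)
Solving gives a = (1, -4, -2, 2).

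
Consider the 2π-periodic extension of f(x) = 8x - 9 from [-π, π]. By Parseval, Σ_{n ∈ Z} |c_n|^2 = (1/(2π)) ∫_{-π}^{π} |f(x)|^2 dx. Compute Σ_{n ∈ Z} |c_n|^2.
Σ |c_n|^2 = 64π^2/3 + 81

Expand and integrate term by term over [-π, π]:
  ∫ (8x)^2 dx = 64·(2π^3/3); ∫ 2·8·(-9)·x dx = 0 (odd integrand); ∫ (-9)^2 dx = 81·2π.
So (1/(2π)) ∫_{-π}^{π} (8x - 9)^2 dx = 64π^2/3 + 81 = 64π^2/3 + 81.
Parseval ⇒ Σ |c_n|^2 = 64π^2/3 + 81.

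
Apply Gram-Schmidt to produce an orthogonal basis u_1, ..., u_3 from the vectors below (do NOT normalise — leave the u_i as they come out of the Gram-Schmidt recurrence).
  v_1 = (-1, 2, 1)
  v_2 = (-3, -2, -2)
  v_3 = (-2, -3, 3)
Orthogonal basis:
  u_1 = (-1, 2, 1)
  u_2 = (-7/2, -1, -3/2)
  u_3 = (-86/93, -215/93, 344/93)

Apply the Gram-Schmidt recurrence
  u_1 = v_1
  u_i = v_i − Σ_{j<i} ((v_i · u_j) / (u_j · u_j)) · u_j.

Step by step this gives:
  u_1 = (-1, 2, 1)
  u_2 = (-7/2, -1, -3/2)
  u_3 = (-86/93, -215/93, 344/93)

Orthogonality check:
  u_2 · u_1 = 0 (should be 0)
  u_3 · u_1 = 0 (should be 0)
  u_3 · u_2 = 0 (should be 0)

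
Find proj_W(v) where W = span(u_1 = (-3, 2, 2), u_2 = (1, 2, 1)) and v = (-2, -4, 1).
proj_W(v) = (-78/31, -84/31, -33/31)

Set up U = [u_1 | ... | u_2] ∈ R^(3×2). The projector onto W = col(U) is P = U (U^T U)^(-1) U^T.
Compute U^T U =
  [17, 3]
  [3, 6],
and U^T v = (0, -9).
Solve U^T U · c = U^T v for the coefficients: c = (9/31, -51/31). The projection is proj_W(v) = U c.
Check: (v - proj_W(v)) · u_1 = 0  (should be 0).
Check: (v - proj_W(v)) · u_2 = 0  (should be 0).
Result: proj_W(v) = (-78/31, -84/31, -33/31).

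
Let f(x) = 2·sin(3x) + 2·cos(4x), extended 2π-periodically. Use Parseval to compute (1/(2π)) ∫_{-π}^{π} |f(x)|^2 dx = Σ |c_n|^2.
Σ |c_n|^2 = 4

Expand |f|^2 and use orthogonality of {sin(nx), cos(mx)} on [-π, π]:
  ∫_{-π}^{π} sin(nx)^2 dx = π, ∫ cos(mx)^2 dx = π, and cross terms integrate to 0.
So ∫_{-π}^{π} f(x)^2 dx = 2^2 · π + 2^2 · π = (4 + 4)π.
Divide by 2π: (4 + 4)/2 = 4.
By Parseval, this equals Σ |c_n|^2.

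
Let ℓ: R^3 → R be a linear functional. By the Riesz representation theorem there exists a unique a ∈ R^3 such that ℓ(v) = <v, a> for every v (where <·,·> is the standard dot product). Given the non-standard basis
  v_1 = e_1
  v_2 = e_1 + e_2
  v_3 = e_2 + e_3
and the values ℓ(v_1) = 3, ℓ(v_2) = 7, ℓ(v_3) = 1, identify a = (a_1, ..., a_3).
a = (3, 4, -3)

Write a = (a_1, ..., a_3) in the standard basis. For each basis vector v_i, ℓ(v_i) = <v_i, a> is a linear equation in the a_j's. Collect the n equations into a matrix system V a = ℓ, where row i of V is v_i (expressed in the standard basis). Since V is invertible (lower-triangular with 1s on the diagonal, up to permutation), solve by back-substitution:
  V =
[[1, 0, 0],
 [1, 1, 0],
 [0, 1, 1]]
  V a = (3, 7, 1)
Solving gives a = (3, 4, -3).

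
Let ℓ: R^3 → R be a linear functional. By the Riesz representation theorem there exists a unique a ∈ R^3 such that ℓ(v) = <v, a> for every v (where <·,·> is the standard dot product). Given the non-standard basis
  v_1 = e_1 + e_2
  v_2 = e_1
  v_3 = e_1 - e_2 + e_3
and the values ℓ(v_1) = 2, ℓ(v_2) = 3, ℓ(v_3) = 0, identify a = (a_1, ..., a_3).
a = (3, -1, -4)

Write a = (a_1, ..., a_3) in the standard basis. For each basis vector v_i, ℓ(v_i) = <v_i, a> is a linear equation in the a_j's. Collect the n equations into a matrix system V a = ℓ, where row i of V is v_i (expressed in the standard basis). Since V is invertible (lower-triangular with 1s on the diagonal, up to permutation), solve by back-substitution:
  V =
[[1, 1, 0],
 [1, 0, 0],
 [1, -1, 1]]
  V a = (2, 3, 0)
Solving gives a = (3, -1, -4).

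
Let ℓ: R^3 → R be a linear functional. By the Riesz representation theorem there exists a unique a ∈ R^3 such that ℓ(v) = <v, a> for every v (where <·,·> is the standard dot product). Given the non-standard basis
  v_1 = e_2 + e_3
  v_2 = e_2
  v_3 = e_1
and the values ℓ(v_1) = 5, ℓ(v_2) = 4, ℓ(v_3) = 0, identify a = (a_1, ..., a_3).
a = (0, 4, 1)

Write a = (a_1, ..., a_3) in the standard basis. For each basis vector v_i, ℓ(v_i) = <v_i, a> is a linear equation in the a_j's. Collect the n equations into a matrix system V a = ℓ, where row i of V is v_i (expressed in the standard basis). Since V is invertible (lower-triangular with 1s on the diagonal, up to permutation), solve by back-substitution:
  V =
[[0, 1, 1],
 [0, 1, 0],
 [1, 0, 0]]
  V a = (5, 4, 0)
Solving gives a = (0, 4, 1).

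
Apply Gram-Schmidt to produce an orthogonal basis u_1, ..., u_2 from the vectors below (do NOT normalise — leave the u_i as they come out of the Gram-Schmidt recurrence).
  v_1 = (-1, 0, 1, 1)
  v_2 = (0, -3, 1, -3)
Orthogonal basis:
  u_1 = (-1, 0, 1, 1)
  u_2 = (-2/3, -3, 5/3, -7/3)

Apply the Gram-Schmidt recurrence
  u_1 = v_1
  u_i = v_i − Σ_{j<i} ((v_i · u_j) / (u_j · u_j)) · u_j.

Step by step this gives:
  u_1 = (-1, 0, 1, 1)
  u_2 = (-2/3, -3, 5/3, -7/3)

Orthogonality check:
  u_2 · u_1 = 0 (should be 0)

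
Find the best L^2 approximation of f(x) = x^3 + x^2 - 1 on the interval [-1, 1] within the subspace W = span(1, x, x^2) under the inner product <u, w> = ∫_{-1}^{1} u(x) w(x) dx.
g(x) = x^2 + 3*x/5 - 1

The best approximation g ∈ W is the orthogonal projection of f onto W. Writing g = a_0 + a_1 x + a_2 x^2, the coefficients solve the normal equations G · a = b where
  G_{ij} = <φ_i, φ_j> and b_i = <f, φ_i>, with φ_0 = 1, φ_1 = x, φ_2 = x^2.
G =
  [2, 0, 2/3]
  [0, 2/3, 0]
  [2/3, 0, 2/5],
b = (-4/3, 2/5, -4/15).
Solving gives a_0 = -1, a_1 = 3/5, a_2 = 1, so
  g(x) = x^2 + 3*x/5 - 1.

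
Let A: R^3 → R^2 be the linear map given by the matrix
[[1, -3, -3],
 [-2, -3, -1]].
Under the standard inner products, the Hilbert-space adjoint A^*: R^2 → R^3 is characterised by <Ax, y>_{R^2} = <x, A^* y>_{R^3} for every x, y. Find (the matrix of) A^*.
A^* = A^T =
[[1, -2],
 [-3, -3],
 [-3, -1]]

For real matrices with standard dot products, the defining identity <Ax, y> = <x, A^* y> gives (Ax)^T y = x^T (A^*) y, i.e. x^T A^T y = x^T (A^*) y. Since this holds for all x, y, we must have A^* = A^T. Therefore
A^* =
[[1, -2],
 [-3, -3],
 [-3, -1]].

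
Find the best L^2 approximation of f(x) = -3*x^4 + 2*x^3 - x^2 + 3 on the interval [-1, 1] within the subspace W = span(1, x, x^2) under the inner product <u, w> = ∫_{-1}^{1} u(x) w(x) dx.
g(x) = -25*x^2/7 + 6*x/5 + 114/35

The best approximation g ∈ W is the orthogonal projection of f onto W. Writing g = a_0 + a_1 x + a_2 x^2, the coefficients solve the normal equations G · a = b where
  G_{ij} = <φ_i, φ_j> and b_i = <f, φ_i>, with φ_0 = 1, φ_1 = x, φ_2 = x^2.
G =
  [2, 0, 2/3]
  [0, 2/3, 0]
  [2/3, 0, 2/5],
b = (62/15, 4/5, 26/35).
Solving gives a_0 = 114/35, a_1 = 6/5, a_2 = -25/7, so
  g(x) = -25*x^2/7 + 6*x/5 + 114/35.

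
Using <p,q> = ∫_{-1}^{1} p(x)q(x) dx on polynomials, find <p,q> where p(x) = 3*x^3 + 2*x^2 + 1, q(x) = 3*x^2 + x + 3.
<p,q> = 78/5

Expand the product: p(x)·q(x) = 9*x^5 + 9*x^4 + 11*x^3 + 9*x^2 + x + 3.
∫_{-1}^{1} of each monomial x^k gives [2/(k+1) if k even, 0 if k odd]. Integrating term-by-term (or equivalently evaluating the antiderivative F(x) = 3*x^6/2 + 9*x^5/5 + 11*x^4/4 + 3*x^3 + x^2/2 + 3*x at the endpoints):
  F(1) − F(−1) = 251/20 − (-61/20) = 78/5.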